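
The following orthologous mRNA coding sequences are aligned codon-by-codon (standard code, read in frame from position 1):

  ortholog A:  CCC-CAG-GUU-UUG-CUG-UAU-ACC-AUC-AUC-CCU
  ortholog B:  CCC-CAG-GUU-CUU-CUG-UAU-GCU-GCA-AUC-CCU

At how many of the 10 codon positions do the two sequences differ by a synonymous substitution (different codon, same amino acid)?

1

Codon 1: CCC Pro / CCC Pro — identical.
Codon 2: CAG Gln / CAG Gln — identical.
Codon 3: GUU Val / GUU Val — identical.
Codon 4: UUG Leu / CUU Leu — synonymous.
Codon 5: CUG Leu / CUG Leu — identical.
Codon 6: UAU Tyr / UAU Tyr — identical.
Codon 7: ACC Thr / GCU Ala — nonsynonymous.
Codon 8: AUC Ile / GCA Ala — nonsynonymous.
Codon 9: AUC Ile / AUC Ile — identical.
Codon 10: CCU Pro / CCU Pro — identical.
Synonymous differences: 1.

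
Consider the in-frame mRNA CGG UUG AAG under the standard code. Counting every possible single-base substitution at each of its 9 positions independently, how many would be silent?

Codon 1 (CGG, Arg): 4 synonymous substitutions.
Codon 2 (UUG, Leu): 2 synonymous substitutions.
Codon 3 (AAG, Lys): 1 synonymous substitution.
Total: 4 + 2 + 1 = 7.

7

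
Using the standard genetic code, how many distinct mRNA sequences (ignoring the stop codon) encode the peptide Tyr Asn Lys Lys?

16

Tyr: 2 codons.
Asn: 2 codons.
Lys: 2 codons.
Lys: 2 codons.
2 × 2 × 2 × 2 = 16.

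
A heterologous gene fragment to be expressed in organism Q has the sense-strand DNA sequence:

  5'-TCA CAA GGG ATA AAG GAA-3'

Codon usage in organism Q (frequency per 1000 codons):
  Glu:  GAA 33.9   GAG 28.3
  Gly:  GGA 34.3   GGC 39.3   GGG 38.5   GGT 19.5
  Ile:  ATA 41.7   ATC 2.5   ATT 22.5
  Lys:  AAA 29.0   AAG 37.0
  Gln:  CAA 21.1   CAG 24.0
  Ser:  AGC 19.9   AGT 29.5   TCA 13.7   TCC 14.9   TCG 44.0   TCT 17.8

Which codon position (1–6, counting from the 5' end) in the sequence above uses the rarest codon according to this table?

Codon 1 TCA (Ser): 13.7 per 1000.
Codon 2 CAA (Gln): 21.1 per 1000.
Codon 3 GGG (Gly): 38.5 per 1000.
Codon 4 ATA (Ile): 41.7 per 1000.
Codon 5 AAG (Lys): 37.0 per 1000.
Codon 6 GAA (Glu): 33.9 per 1000.
Lowest frequency is 13.7 at codon 1.

1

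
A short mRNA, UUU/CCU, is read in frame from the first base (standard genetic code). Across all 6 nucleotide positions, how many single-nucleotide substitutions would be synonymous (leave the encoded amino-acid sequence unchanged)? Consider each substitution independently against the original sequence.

4

Codon 1 (UUU, Phe): 1 synonymous substitution.
Codon 2 (CCU, Pro): 3 synonymous substitutions.
Total: 1 + 3 = 4.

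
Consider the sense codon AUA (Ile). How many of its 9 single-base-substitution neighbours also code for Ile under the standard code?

2

Position 1: none → 0 synonymous.
Position 2: none → 0 synonymous.
Position 3: AUU, AUC → 2 synonymous.
Total: 0 + 0 + 2 = 2.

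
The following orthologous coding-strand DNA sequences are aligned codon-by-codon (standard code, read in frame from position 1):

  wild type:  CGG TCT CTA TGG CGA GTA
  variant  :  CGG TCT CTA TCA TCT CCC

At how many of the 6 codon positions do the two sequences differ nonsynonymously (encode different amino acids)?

3

Codon 1: CGG Arg / CGG Arg — identical.
Codon 2: TCT Ser / TCT Ser — identical.
Codon 3: CTA Leu / CTA Leu — identical.
Codon 4: TGG Trp / TCA Ser — nonsynonymous.
Codon 5: CGA Arg / TCT Ser — nonsynonymous.
Codon 6: GTA Val / CCC Pro — nonsynonymous.
Nonsynonymous differences: 3.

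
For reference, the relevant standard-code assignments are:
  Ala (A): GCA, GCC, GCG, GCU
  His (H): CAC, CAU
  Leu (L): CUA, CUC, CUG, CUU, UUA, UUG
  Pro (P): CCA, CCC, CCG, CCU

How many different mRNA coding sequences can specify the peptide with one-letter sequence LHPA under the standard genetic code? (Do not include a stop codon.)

Leu: 6 codons.
His: 2 codons.
Pro: 4 codons.
Ala: 4 codons.
6 × 2 × 4 × 4 = 192.

192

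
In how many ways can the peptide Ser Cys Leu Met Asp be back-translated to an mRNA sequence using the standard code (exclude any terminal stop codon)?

144

Ser: 6 codons.
Cys: 2 codons.
Leu: 6 codons.
Met: 1 codon.
Asp: 2 codons.
6 × 2 × 6 × 1 × 2 = 144.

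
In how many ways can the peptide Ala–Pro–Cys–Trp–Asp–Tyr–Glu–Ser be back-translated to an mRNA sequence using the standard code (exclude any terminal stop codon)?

1536

Ala: 4 codons.
Pro: 4 codons.
Cys: 2 codons.
Trp: 1 codon.
Asp: 2 codons.
Tyr: 2 codons.
Glu: 2 codons.
Ser: 6 codons.
4 × 4 × 2 × 1 × 2 × 2 × 2 × 6 = 1536.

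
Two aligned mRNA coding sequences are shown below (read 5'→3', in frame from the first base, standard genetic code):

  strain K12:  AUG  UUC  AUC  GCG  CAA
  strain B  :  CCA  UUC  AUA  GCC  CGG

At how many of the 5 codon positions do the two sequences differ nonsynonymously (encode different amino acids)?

Codon 1: AUG Met / CCA Pro — nonsynonymous.
Codon 2: UUC Phe / UUC Phe — identical.
Codon 3: AUC Ile / AUA Ile — synonymous.
Codon 4: GCG Ala / GCC Ala — synonymous.
Codon 5: CAA Gln / CGG Arg — nonsynonymous.
Nonsynonymous differences: 2.

2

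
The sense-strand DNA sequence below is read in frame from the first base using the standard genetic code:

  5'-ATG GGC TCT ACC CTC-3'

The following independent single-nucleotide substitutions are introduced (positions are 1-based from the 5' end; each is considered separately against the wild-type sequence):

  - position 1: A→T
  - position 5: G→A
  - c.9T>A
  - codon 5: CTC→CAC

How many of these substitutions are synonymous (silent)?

Codon 1: ATG (Met) → TTG (Leu) — missense.
Codon 2: GGC (Gly) → GAC (Asp) — missense.
Codon 3: TCT (Ser) → TCA (Ser) — synonymous.
Codon 5: CTC (Leu) → CAC (His) — missense.
Synonymous: 1 of 4.

1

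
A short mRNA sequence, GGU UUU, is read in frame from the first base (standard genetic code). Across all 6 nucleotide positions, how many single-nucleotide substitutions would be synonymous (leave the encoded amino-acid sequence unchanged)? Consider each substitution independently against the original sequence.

4

Codon 1 (GGU, Gly): 3 synonymous substitutions.
Codon 2 (UUU, Phe): 1 synonymous substitution.
Total: 3 + 1 = 4.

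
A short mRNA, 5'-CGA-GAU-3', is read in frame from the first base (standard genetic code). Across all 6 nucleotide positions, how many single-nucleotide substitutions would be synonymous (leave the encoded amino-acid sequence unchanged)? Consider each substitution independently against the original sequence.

5

Codon 1 (CGA, Arg): 4 synonymous substitutions.
Codon 2 (GAU, Asp): 1 synonymous substitution.
Total: 4 + 1 = 5.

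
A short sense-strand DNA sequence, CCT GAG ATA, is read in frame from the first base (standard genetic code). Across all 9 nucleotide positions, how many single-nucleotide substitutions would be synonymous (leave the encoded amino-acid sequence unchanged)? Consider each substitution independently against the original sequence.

6

Codon 1 (CCT, Pro): 3 synonymous substitutions.
Codon 2 (GAG, Glu): 1 synonymous substitution.
Codon 3 (ATA, Ile): 2 synonymous substitutions.
Total: 3 + 1 + 2 = 6.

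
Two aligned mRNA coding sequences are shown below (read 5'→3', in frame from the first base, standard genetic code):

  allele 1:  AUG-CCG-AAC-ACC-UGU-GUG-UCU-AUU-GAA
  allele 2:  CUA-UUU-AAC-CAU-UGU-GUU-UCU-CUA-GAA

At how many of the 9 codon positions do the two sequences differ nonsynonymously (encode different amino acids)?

4

Codon 1: AUG Met / CUA Leu — nonsynonymous.
Codon 2: CCG Pro / UUU Phe — nonsynonymous.
Codon 3: AAC Asn / AAC Asn — identical.
Codon 4: ACC Thr / CAU His — nonsynonymous.
Codon 5: UGU Cys / UGU Cys — identical.
Codon 6: GUG Val / GUU Val — synonymous.
Codon 7: UCU Ser / UCU Ser — identical.
Codon 8: AUU Ile / CUA Leu — nonsynonymous.
Codon 9: GAA Glu / GAA Glu — identical.
Nonsynonymous differences: 4.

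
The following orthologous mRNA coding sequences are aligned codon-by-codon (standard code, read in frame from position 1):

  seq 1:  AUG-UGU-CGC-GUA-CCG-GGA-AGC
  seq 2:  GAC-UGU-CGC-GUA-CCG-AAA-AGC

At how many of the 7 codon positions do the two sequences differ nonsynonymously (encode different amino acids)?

2

Codon 1: AUG Met / GAC Asp — nonsynonymous.
Codon 2: UGU Cys / UGU Cys — identical.
Codon 3: CGC Arg / CGC Arg — identical.
Codon 4: GUA Val / GUA Val — identical.
Codon 5: CCG Pro / CCG Pro — identical.
Codon 6: GGA Gly / AAA Lys — nonsynonymous.
Codon 7: AGC Ser / AGC Ser — identical.
Nonsynonymous differences: 2.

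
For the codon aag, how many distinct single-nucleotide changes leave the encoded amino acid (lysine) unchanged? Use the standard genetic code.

Position 1: none → 0 synonymous.
Position 2: none → 0 synonymous.
Position 3: AAA → 1 synonymous.
Total: 0 + 0 + 1 = 1.

1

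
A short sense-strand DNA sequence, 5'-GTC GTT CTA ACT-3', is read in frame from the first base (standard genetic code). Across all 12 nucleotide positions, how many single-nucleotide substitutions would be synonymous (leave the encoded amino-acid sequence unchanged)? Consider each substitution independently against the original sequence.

Codon 1 (GTC, Val): 3 synonymous substitutions.
Codon 2 (GTT, Val): 3 synonymous substitutions.
Codon 3 (CTA, Leu): 4 synonymous substitutions.
Codon 4 (ACT, Thr): 3 synonymous substitutions.
Total: 3 + 3 + 4 + 3 = 13.

13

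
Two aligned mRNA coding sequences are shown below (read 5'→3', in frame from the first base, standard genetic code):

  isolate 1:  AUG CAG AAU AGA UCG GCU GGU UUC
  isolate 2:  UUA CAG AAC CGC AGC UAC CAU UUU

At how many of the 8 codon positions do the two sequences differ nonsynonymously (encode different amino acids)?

Codon 1: AUG Met / UUA Leu — nonsynonymous.
Codon 2: CAG Gln / CAG Gln — identical.
Codon 3: AAU Asn / AAC Asn — synonymous.
Codon 4: AGA Arg / CGC Arg — synonymous.
Codon 5: UCG Ser / AGC Ser — synonymous.
Codon 6: GCU Ala / UAC Tyr — nonsynonymous.
Codon 7: GGU Gly / CAU His — nonsynonymous.
Codon 8: UUC Phe / UUU Phe — synonymous.
Nonsynonymous differences: 3.

3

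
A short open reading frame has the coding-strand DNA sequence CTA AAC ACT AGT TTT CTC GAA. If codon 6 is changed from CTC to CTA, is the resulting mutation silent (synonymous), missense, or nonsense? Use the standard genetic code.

Position 18 falls in codon 6: CTC → Leu.
After the substitution the codon is CTA → Leu.
Both encode Leu, so the change is synonymous.

silent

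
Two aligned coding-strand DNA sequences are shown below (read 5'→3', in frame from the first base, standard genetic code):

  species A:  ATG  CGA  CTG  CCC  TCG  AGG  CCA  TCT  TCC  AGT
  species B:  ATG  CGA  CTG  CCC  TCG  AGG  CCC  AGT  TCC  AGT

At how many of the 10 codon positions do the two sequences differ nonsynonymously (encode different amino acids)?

0

Codon 1: ATG Met / ATG Met — identical.
Codon 2: CGA Arg / CGA Arg — identical.
Codon 3: CTG Leu / CTG Leu — identical.
Codon 4: CCC Pro / CCC Pro — identical.
Codon 5: TCG Ser / TCG Ser — identical.
Codon 6: AGG Arg / AGG Arg — identical.
Codon 7: CCA Pro / CCC Pro — synonymous.
Codon 8: TCT Ser / AGT Ser — synonymous.
Codon 9: TCC Ser / TCC Ser — identical.
Codon 10: AGT Ser / AGT Ser — identical.
Nonsynonymous differences: 0.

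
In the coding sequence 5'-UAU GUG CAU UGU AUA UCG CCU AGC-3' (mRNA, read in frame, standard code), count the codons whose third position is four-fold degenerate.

3

Codon 1 UAU (Tyr): third position 2-fold.
Codon 2 GUG (Val): third position 4-fold.
Codon 3 CAU (His): third position 2-fold.
Codon 4 UGU (Cys): third position 2-fold.
Codon 5 AUA (Ile): third position 3-fold.
Codon 6 UCG (Ser): third position 4-fold.
Codon 7 CCU (Pro): third position 4-fold.
Codon 8 AGC (Ser): third position 2-fold.
Four-fold degenerate third positions: 3.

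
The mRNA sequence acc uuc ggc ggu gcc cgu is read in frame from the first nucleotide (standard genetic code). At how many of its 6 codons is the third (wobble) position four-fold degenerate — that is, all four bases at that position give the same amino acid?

Codon 1 ACC (Thr): third position 4-fold.
Codon 2 UUC (Phe): third position 2-fold.
Codon 3 GGC (Gly): third position 4-fold.
Codon 4 GGU (Gly): third position 4-fold.
Codon 5 GCC (Ala): third position 4-fold.
Codon 6 CGU (Arg): third position 4-fold.
Four-fold degenerate third positions: 5.

5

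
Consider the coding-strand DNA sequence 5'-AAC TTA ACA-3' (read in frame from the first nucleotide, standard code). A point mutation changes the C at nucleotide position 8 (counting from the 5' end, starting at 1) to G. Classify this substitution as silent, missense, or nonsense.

missense

Position 8 falls in codon 3: ACA → Thr.
After the substitution the codon is AGA → Arg.
Thr ≠ Arg, so this is a missense mutation.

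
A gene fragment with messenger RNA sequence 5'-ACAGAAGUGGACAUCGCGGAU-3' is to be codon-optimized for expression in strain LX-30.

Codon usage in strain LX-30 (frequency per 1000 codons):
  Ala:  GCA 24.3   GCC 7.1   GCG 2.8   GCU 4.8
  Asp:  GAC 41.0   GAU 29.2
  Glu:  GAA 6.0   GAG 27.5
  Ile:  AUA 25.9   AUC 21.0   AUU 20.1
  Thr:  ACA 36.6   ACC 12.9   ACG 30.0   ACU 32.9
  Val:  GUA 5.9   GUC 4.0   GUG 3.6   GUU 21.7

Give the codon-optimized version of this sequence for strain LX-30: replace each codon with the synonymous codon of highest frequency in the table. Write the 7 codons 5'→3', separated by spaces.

Codon 1 (Thr): best is ACA at 36.6.
Codon 2 (Glu): best is GAG at 27.5.
Codon 3 (Val): best is GUU at 21.7.
Codon 4 (Asp): best is GAC at 41.0.
Codon 5 (Ile): best is AUA at 25.9.
Codon 6 (Ala): best is GCA at 24.3.
Codon 7 (Asp): best is GAC at 41.0.

ACA GAG GUU GAC AUA GCA GAC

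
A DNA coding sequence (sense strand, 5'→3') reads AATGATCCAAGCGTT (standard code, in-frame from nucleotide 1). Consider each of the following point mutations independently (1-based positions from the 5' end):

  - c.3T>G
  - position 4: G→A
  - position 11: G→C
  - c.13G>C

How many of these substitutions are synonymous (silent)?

Codon 1: AAT (Asn) → AAG (Lys) — missense.
Codon 2: GAT (Asp) → AAT (Asn) — missense.
Codon 4: AGC (Ser) → ACC (Thr) — missense.
Codon 5: GTT (Val) → CTT (Leu) — missense.
Synonymous: 0 of 4.

0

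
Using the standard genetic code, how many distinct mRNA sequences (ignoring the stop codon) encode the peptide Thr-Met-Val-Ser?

96

Thr: 4 codons.
Met: 1 codon.
Val: 4 codons.
Ser: 6 codons.
4 × 1 × 4 × 6 = 96.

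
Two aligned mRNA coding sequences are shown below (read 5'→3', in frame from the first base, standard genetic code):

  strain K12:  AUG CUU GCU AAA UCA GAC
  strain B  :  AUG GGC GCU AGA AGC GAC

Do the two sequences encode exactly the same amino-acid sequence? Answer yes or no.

Codon 1: AUG Met / AUG Met — identical.
Codon 2: CUU Leu / GGC Gly — nonsynonymous.
Codon 3: GCU Ala / GCU Ala — identical.
Codon 4: AAA Lys / AGA Arg — nonsynonymous.
Codon 5: UCA Ser / AGC Ser — synonymous.
Codon 6: GAC Asp / GAC Asp — identical.
Nonsynonymous differences: 2 → different protein.

no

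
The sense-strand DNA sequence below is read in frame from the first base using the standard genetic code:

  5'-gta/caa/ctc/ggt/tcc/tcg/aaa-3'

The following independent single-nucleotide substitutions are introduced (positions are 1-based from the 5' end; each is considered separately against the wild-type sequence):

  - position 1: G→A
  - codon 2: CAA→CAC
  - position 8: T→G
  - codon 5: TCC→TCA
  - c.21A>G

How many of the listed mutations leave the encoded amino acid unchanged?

Codon 1: GTA (Val) → ATA (Ile) — missense.
Codon 2: CAA (Gln) → CAC (His) — missense.
Codon 3: CTC (Leu) → CGC (Arg) — missense.
Codon 5: TCC (Ser) → TCA (Ser) — synonymous.
Codon 7: AAA (Lys) → AAG (Lys) — synonymous.
Synonymous: 2 of 5.

2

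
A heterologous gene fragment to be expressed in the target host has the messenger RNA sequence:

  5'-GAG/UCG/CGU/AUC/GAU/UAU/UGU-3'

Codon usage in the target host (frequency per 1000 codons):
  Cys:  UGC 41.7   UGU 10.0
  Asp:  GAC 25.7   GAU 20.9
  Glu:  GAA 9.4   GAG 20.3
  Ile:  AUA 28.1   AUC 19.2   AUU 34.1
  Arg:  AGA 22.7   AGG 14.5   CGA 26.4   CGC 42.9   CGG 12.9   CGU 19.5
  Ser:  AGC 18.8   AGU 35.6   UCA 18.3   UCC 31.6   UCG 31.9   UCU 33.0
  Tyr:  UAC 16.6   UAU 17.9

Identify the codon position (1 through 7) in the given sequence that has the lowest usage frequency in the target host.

Codon 1 GAG (Glu): 20.3 per 1000.
Codon 2 UCG (Ser): 31.9 per 1000.
Codon 3 CGU (Arg): 19.5 per 1000.
Codon 4 AUC (Ile): 19.2 per 1000.
Codon 5 GAU (Asp): 20.9 per 1000.
Codon 6 UAU (Tyr): 17.9 per 1000.
Codon 7 UGU (Cys): 10.0 per 1000.
Lowest frequency is 10.0 at codon 7.

7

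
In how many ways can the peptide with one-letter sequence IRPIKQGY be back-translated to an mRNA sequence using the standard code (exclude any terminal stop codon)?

Ile: 3 codons.
Arg: 6 codons.
Pro: 4 codons.
Ile: 3 codons.
Lys: 2 codons.
Gln: 2 codons.
Gly: 4 codons.
Tyr: 2 codons.
3 × 6 × 4 × 3 × 2 × 2 × 4 × 2 = 6912.

6912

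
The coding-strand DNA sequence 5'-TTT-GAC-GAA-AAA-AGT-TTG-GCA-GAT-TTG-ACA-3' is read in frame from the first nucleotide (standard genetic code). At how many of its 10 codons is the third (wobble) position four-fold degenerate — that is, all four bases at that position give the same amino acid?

2

Codon 1 TTT (Phe): third position 2-fold.
Codon 2 GAC (Asp): third position 2-fold.
Codon 3 GAA (Glu): third position 2-fold.
Codon 4 AAA (Lys): third position 2-fold.
Codon 5 AGT (Ser): third position 2-fold.
Codon 6 TTG (Leu): third position 2-fold.
Codon 7 GCA (Ala): third position 4-fold.
Codon 8 GAT (Asp): third position 2-fold.
Codon 9 TTG (Leu): third position 2-fold.
Codon 10 ACA (Thr): third position 4-fold.
Four-fold degenerate third positions: 2.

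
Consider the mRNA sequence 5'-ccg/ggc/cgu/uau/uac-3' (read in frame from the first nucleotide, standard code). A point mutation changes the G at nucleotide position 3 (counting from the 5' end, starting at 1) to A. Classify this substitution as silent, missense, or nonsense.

silent

Position 3 falls in codon 1: CCG → Pro.
After the substitution the codon is CCA → Pro.
Both encode Pro, so the change is synonymous.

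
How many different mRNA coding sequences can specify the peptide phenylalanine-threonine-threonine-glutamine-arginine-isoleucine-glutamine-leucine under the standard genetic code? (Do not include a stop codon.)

Phe: 2 codons.
Thr: 4 codons.
Thr: 4 codons.
Gln: 2 codons.
Arg: 6 codons.
Ile: 3 codons.
Gln: 2 codons.
Leu: 6 codons.
2 × 4 × 4 × 2 × 6 × 3 × 2 × 6 = 13824.

13824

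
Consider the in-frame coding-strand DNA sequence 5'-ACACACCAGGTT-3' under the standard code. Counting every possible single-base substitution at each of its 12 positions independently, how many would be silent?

Codon 1 (ACA, Thr): 3 synonymous substitutions.
Codon 2 (CAC, His): 1 synonymous substitution.
Codon 3 (CAG, Gln): 1 synonymous substitution.
Codon 4 (GTT, Val): 3 synonymous substitutions.
Total: 3 + 1 + 1 + 3 = 8.

8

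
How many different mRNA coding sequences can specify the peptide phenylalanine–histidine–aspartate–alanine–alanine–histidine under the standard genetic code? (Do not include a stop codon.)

Phe: 2 codons.
His: 2 codons.
Asp: 2 codons.
Ala: 4 codons.
Ala: 4 codons.
His: 2 codons.
2 × 2 × 2 × 4 × 4 × 2 = 256.

256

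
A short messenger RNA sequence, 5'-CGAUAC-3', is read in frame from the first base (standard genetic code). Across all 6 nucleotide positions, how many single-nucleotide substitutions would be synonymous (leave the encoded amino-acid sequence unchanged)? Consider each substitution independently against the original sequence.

Codon 1 (CGA, Arg): 4 synonymous substitutions.
Codon 2 (UAC, Tyr): 1 synonymous substitution.
Total: 4 + 1 = 5.

5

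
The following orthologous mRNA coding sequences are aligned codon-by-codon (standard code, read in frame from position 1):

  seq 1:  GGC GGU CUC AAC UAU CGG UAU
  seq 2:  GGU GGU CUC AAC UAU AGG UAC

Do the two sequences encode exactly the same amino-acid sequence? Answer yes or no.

Codon 1: GGC Gly / GGU Gly — synonymous.
Codon 2: GGU Gly / GGU Gly — identical.
Codon 3: CUC Leu / CUC Leu — identical.
Codon 4: AAC Asn / AAC Asn — identical.
Codon 5: UAU Tyr / UAU Tyr — identical.
Codon 6: CGG Arg / AGG Arg — synonymous.
Codon 7: UAU Tyr / UAC Tyr — synonymous.
Nonsynonymous differences: 0 → same protein.

yes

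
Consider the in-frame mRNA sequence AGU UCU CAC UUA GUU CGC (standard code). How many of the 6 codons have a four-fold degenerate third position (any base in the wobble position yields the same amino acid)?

Codon 1 AGU (Ser): third position 2-fold.
Codon 2 UCU (Ser): third position 4-fold.
Codon 3 CAC (His): third position 2-fold.
Codon 4 UUA (Leu): third position 2-fold.
Codon 5 GUU (Val): third position 4-fold.
Codon 6 CGC (Arg): third position 4-fold.
Four-fold degenerate third positions: 3.

3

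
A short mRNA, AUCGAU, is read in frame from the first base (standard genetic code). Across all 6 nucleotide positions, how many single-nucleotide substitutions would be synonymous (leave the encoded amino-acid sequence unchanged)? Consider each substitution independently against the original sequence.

Codon 1 (AUC, Ile): 2 synonymous substitutions.
Codon 2 (GAU, Asp): 1 synonymous substitution.
Total: 2 + 1 = 3.

3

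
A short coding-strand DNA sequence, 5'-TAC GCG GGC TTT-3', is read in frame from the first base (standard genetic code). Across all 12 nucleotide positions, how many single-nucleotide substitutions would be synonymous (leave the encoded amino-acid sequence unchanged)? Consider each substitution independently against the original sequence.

Codon 1 (TAC, Tyr): 1 synonymous substitution.
Codon 2 (GCG, Ala): 3 synonymous substitutions.
Codon 3 (GGC, Gly): 3 synonymous substitutions.
Codon 4 (TTT, Phe): 1 synonymous substitution.
Total: 1 + 3 + 3 + 1 = 8.

8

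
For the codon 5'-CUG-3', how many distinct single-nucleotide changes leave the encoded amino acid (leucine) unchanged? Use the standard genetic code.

Position 1: UUG → 1 synonymous.
Position 2: none → 0 synonymous.
Position 3: CUU, CUC, CUA → 3 synonymous.
Total: 1 + 0 + 3 = 4.

4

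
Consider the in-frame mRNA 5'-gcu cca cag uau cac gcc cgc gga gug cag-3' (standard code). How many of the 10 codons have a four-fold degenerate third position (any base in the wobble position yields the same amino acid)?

6

Codon 1 GCU (Ala): third position 4-fold.
Codon 2 CCA (Pro): third position 4-fold.
Codon 3 CAG (Gln): third position 2-fold.
Codon 4 UAU (Tyr): third position 2-fold.
Codon 5 CAC (His): third position 2-fold.
Codon 6 GCC (Ala): third position 4-fold.
Codon 7 CGC (Arg): third position 4-fold.
Codon 8 GGA (Gly): third position 4-fold.
Codon 9 GUG (Val): third position 4-fold.
Codon 10 CAG (Gln): third position 2-fold.
Four-fold degenerate third positions: 6.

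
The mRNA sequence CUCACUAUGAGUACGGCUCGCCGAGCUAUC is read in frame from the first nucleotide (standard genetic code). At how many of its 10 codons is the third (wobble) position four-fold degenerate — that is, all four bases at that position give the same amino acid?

Codon 1 CUC (Leu): third position 4-fold.
Codon 2 ACU (Thr): third position 4-fold.
Codon 3 AUG (Met): third position 1-fold.
Codon 4 AGU (Ser): third position 2-fold.
Codon 5 ACG (Thr): third position 4-fold.
Codon 6 GCU (Ala): third position 4-fold.
Codon 7 CGC (Arg): third position 4-fold.
Codon 8 CGA (Arg): third position 4-fold.
Codon 9 GCU (Ala): third position 4-fold.
Codon 10 AUC (Ile): third position 3-fold.
Four-fold degenerate third positions: 7.

7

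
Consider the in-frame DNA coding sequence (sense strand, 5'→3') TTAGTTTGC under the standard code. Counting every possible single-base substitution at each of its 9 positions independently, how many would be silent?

Codon 1 (TTA, Leu): 2 synonymous substitutions.
Codon 2 (GTT, Val): 3 synonymous substitutions.
Codon 3 (TGC, Cys): 1 synonymous substitution.
Total: 2 + 3 + 1 = 6.

6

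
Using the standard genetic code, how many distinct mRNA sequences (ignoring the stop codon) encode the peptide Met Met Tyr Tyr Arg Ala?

Met: 1 codon.
Met: 1 codon.
Tyr: 2 codons.
Tyr: 2 codons.
Arg: 6 codons.
Ala: 4 codons.
1 × 1 × 2 × 2 × 6 × 4 = 96.

96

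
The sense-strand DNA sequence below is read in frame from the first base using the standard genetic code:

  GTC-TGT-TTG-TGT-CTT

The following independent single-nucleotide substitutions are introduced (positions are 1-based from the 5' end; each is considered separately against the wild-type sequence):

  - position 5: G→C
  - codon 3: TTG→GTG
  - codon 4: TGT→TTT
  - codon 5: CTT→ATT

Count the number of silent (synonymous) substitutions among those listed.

0

Codon 2: TGT (Cys) → TCT (Ser) — missense.
Codon 3: TTG (Leu) → GTG (Val) — missense.
Codon 4: TGT (Cys) → TTT (Phe) — missense.
Codon 5: CTT (Leu) → ATT (Ile) — missense.
Synonymous: 0 of 4.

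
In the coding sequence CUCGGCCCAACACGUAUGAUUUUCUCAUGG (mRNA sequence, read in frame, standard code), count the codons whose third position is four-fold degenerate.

Codon 1 CUC (Leu): third position 4-fold.
Codon 2 GGC (Gly): third position 4-fold.
Codon 3 CCA (Pro): third position 4-fold.
Codon 4 ACA (Thr): third position 4-fold.
Codon 5 CGU (Arg): third position 4-fold.
Codon 6 AUG (Met): third position 1-fold.
Codon 7 AUU (Ile): third position 3-fold.
Codon 8 UUC (Phe): third position 2-fold.
Codon 9 UCA (Ser): third position 4-fold.
Codon 10 UGG (Trp): third position 1-fold.
Four-fold degenerate third positions: 6.

6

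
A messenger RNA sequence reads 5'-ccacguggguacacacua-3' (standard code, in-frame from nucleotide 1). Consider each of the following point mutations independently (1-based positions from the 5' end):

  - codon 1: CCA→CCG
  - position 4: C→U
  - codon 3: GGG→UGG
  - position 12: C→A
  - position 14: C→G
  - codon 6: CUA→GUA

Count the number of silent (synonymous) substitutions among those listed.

1

Codon 1: CCA (Pro) → CCG (Pro) — synonymous.
Codon 2: CGU (Arg) → UGU (Cys) — missense.
Codon 3: GGG (Gly) → UGG (Trp) — missense.
Codon 4: UAC (Tyr) → UAA (Stop) — nonsense.
Codon 5: ACA (Thr) → AGA (Arg) — missense.
Codon 6: CUA (Leu) → GUA (Val) — missense.
Synonymous: 1 of 6.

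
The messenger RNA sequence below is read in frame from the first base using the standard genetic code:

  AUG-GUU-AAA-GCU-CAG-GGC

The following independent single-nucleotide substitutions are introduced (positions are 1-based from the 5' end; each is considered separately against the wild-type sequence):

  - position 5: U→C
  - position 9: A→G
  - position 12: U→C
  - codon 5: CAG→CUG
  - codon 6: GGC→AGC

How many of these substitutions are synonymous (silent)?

Codon 2: GUU (Val) → GCU (Ala) — missense.
Codon 3: AAA (Lys) → AAG (Lys) — synonymous.
Codon 4: GCU (Ala) → GCC (Ala) — synonymous.
Codon 5: CAG (Gln) → CUG (Leu) — missense.
Codon 6: GGC (Gly) → AGC (Ser) — missense.
Synonymous: 2 of 5.

2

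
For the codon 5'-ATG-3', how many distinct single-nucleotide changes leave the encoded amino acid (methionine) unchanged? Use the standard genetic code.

Position 1: none → 0 synonymous.
Position 2: none → 0 synonymous.
Position 3: none → 0 synonymous.
Total: 0 + 0 + 0 = 0.

0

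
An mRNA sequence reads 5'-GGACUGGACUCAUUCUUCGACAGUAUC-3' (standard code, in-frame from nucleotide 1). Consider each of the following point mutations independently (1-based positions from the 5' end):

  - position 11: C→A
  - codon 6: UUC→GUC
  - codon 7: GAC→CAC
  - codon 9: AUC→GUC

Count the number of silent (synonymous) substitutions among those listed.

0

Codon 4: UCA (Ser) → UAA (Stop) — nonsense.
Codon 6: UUC (Phe) → GUC (Val) — missense.
Codon 7: GAC (Asp) → CAC (His) — missense.
Codon 9: AUC (Ile) → GUC (Val) — missense.
Synonymous: 0 of 4.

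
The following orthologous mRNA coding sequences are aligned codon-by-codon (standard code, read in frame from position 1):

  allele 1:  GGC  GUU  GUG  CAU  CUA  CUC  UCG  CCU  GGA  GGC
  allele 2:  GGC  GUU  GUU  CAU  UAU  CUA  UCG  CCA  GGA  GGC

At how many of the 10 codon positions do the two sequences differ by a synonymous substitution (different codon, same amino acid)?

3

Codon 1: GGC Gly / GGC Gly — identical.
Codon 2: GUU Val / GUU Val — identical.
Codon 3: GUG Val / GUU Val — synonymous.
Codon 4: CAU His / CAU His — identical.
Codon 5: CUA Leu / UAU Tyr — nonsynonymous.
Codon 6: CUC Leu / CUA Leu — synonymous.
Codon 7: UCG Ser / UCG Ser — identical.
Codon 8: CCU Pro / CCA Pro — synonymous.
Codon 9: GGA Gly / GGA Gly — identical.
Codon 10: GGC Gly / GGC Gly — identical.
Synonymous differences: 3.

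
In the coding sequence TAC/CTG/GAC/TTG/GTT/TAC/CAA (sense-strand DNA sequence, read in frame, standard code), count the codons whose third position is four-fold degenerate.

2

Codon 1 TAC (Tyr): third position 2-fold.
Codon 2 CTG (Leu): third position 4-fold.
Codon 3 GAC (Asp): third position 2-fold.
Codon 4 TTG (Leu): third position 2-fold.
Codon 5 GTT (Val): third position 4-fold.
Codon 6 TAC (Tyr): third position 2-fold.
Codon 7 CAA (Gln): third position 2-fold.
Four-fold degenerate third positions: 2.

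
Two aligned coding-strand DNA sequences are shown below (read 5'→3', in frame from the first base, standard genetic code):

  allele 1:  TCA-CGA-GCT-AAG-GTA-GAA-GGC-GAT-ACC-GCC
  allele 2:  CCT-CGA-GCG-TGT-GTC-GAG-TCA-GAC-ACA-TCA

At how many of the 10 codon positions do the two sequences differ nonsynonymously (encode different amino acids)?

4

Codon 1: TCA Ser / CCT Pro — nonsynonymous.
Codon 2: CGA Arg / CGA Arg — identical.
Codon 3: GCT Ala / GCG Ala — synonymous.
Codon 4: AAG Lys / TGT Cys — nonsynonymous.
Codon 5: GTA Val / GTC Val — synonymous.
Codon 6: GAA Glu / GAG Glu — synonymous.
Codon 7: GGC Gly / TCA Ser — nonsynonymous.
Codon 8: GAT Asp / GAC Asp — synonymous.
Codon 9: ACC Thr / ACA Thr — synonymous.
Codon 10: GCC Ala / TCA Ser — nonsynonymous.
Nonsynonymous differences: 4.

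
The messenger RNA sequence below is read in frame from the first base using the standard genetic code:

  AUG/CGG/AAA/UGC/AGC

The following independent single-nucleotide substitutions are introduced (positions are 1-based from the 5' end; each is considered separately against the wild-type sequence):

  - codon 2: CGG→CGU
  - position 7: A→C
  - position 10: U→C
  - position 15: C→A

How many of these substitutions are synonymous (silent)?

1

Codon 2: CGG (Arg) → CGU (Arg) — synonymous.
Codon 3: AAA (Lys) → CAA (Gln) — missense.
Codon 4: UGC (Cys) → CGC (Arg) — missense.
Codon 5: AGC (Ser) → AGA (Arg) — missense.
Synonymous: 1 of 4.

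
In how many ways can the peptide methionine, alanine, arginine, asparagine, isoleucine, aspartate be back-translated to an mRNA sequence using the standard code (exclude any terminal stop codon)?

288

Met: 1 codon.
Ala: 4 codons.
Arg: 6 codons.
Asn: 2 codons.
Ile: 3 codons.
Asp: 2 codons.
1 × 4 × 6 × 2 × 3 × 2 = 288.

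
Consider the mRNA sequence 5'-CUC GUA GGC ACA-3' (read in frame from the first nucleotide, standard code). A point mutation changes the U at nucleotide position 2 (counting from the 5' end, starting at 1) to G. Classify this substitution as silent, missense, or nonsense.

Position 2 falls in codon 1: CUC → Leu.
After the substitution the codon is CGC → Arg.
Leu ≠ Arg, so this is a missense mutation.

missense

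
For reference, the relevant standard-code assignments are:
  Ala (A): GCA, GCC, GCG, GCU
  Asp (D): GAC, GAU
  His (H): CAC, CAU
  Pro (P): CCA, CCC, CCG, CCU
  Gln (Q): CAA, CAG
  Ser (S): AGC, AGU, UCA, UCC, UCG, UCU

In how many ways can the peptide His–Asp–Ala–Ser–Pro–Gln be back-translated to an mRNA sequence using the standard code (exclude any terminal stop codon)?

768

His: 2 codons.
Asp: 2 codons.
Ala: 4 codons.
Ser: 6 codons.
Pro: 4 codons.
Gln: 2 codons.
2 × 2 × 4 × 6 × 4 × 2 = 768.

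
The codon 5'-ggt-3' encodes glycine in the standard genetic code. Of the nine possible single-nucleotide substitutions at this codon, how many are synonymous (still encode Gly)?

Position 1: none → 0 synonymous.
Position 2: none → 0 synonymous.
Position 3: GGC, GGA, GGG → 3 synonymous.
Total: 0 + 0 + 3 = 3.

3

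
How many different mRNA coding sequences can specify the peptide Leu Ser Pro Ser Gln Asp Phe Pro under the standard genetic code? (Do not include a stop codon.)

Leu: 6 codons.
Ser: 6 codons.
Pro: 4 codons.
Ser: 6 codons.
Gln: 2 codons.
Asp: 2 codons.
Phe: 2 codons.
Pro: 4 codons.
6 × 6 × 4 × 6 × 2 × 2 × 2 × 4 = 27648.

27648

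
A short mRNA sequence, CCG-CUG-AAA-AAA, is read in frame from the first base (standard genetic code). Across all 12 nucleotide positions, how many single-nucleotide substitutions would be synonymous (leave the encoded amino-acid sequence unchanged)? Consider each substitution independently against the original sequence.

9

Codon 1 (CCG, Pro): 3 synonymous substitutions.
Codon 2 (CUG, Leu): 4 synonymous substitutions.
Codon 3 (AAA, Lys): 1 synonymous substitution.
Codon 4 (AAA, Lys): 1 synonymous substitution.
Total: 3 + 4 + 1 + 1 = 9.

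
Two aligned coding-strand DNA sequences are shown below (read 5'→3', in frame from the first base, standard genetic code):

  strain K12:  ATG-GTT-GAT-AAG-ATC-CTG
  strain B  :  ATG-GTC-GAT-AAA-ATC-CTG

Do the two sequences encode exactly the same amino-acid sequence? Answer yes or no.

Codon 1: ATG Met / ATG Met — identical.
Codon 2: GTT Val / GTC Val — synonymous.
Codon 3: GAT Asp / GAT Asp — identical.
Codon 4: AAG Lys / AAA Lys — synonymous.
Codon 5: ATC Ile / ATC Ile — identical.
Codon 6: CTG Leu / CTG Leu — identical.
Nonsynonymous differences: 0 → same protein.

yes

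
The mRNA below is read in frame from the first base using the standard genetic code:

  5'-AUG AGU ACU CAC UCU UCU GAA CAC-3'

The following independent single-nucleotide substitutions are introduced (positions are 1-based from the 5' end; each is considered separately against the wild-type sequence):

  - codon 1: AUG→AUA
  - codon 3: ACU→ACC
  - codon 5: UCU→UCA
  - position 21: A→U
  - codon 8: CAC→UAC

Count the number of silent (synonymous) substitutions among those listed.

2

Codon 1: AUG (Met) → AUA (Ile) — missense.
Codon 3: ACU (Thr) → ACC (Thr) — synonymous.
Codon 5: UCU (Ser) → UCA (Ser) — synonymous.
Codon 7: GAA (Glu) → GAU (Asp) — missense.
Codon 8: CAC (His) → UAC (Tyr) — missense.
Synonymous: 2 of 5.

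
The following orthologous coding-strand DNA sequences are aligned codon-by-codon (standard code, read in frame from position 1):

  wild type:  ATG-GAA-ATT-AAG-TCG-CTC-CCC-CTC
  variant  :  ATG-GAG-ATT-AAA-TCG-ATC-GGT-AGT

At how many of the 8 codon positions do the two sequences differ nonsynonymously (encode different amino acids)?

3

Codon 1: ATG Met / ATG Met — identical.
Codon 2: GAA Glu / GAG Glu — synonymous.
Codon 3: ATT Ile / ATT Ile — identical.
Codon 4: AAG Lys / AAA Lys — synonymous.
Codon 5: TCG Ser / TCG Ser — identical.
Codon 6: CTC Leu / ATC Ile — nonsynonymous.
Codon 7: CCC Pro / GGT Gly — nonsynonymous.
Codon 8: CTC Leu / AGT Ser — nonsynonymous.
Nonsynonymous differences: 3.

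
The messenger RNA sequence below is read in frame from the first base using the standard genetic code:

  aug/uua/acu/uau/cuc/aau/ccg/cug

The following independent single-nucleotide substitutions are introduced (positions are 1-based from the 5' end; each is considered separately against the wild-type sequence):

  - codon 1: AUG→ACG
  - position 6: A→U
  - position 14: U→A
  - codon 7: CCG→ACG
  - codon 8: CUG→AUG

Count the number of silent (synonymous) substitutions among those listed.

Codon 1: AUG (Met) → ACG (Thr) — missense.
Codon 2: UUA (Leu) → UUU (Phe) — missense.
Codon 5: CUC (Leu) → CAC (His) — missense.
Codon 7: CCG (Pro) → ACG (Thr) — missense.
Codon 8: CUG (Leu) → AUG (Met) — missense.
Synonymous: 0 of 5.

0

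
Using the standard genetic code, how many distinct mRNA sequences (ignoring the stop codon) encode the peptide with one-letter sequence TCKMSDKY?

768

Thr: 4 codons.
Cys: 2 codons.
Lys: 2 codons.
Met: 1 codon.
Ser: 6 codons.
Asp: 2 codons.
Lys: 2 codons.
Tyr: 2 codons.
4 × 2 × 2 × 1 × 6 × 2 × 2 × 2 = 768.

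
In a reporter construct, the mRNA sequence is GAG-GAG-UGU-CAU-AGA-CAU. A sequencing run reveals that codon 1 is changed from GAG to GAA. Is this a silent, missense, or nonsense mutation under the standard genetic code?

silent

Position 3 falls in codon 1: GAG → Glu.
After the substitution the codon is GAA → Glu.
Both encode Glu, so the change is synonymous.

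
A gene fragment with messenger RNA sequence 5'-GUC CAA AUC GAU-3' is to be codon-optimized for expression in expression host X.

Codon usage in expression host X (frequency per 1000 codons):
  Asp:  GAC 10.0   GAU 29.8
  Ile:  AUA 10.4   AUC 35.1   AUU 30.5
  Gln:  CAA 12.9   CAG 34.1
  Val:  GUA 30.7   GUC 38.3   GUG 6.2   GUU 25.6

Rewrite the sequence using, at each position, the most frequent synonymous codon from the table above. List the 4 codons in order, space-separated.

Codon 1 (Val): best is GUC at 38.3.
Codon 2 (Gln): best is CAG at 34.1.
Codon 3 (Ile): best is AUC at 35.1.
Codon 4 (Asp): best is GAU at 29.8.

GUC CAG AUC GAU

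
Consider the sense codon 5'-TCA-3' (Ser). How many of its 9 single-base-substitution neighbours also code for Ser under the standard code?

Position 1: none → 0 synonymous.
Position 2: none → 0 synonymous.
Position 3: TCT, TCC, TCG → 3 synonymous.
Total: 0 + 0 + 3 = 3.

3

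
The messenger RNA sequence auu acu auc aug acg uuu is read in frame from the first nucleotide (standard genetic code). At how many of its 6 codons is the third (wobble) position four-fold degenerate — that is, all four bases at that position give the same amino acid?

2

Codon 1 AUU (Ile): third position 3-fold.
Codon 2 ACU (Thr): third position 4-fold.
Codon 3 AUC (Ile): third position 3-fold.
Codon 4 AUG (Met): third position 1-fold.
Codon 5 ACG (Thr): third position 4-fold.
Codon 6 UUU (Phe): third position 2-fold.
Four-fold degenerate third positions: 2.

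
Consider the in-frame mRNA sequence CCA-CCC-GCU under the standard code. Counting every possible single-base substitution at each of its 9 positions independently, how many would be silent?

9

Codon 1 (CCA, Pro): 3 synonymous substitutions.
Codon 2 (CCC, Pro): 3 synonymous substitutions.
Codon 3 (GCU, Ala): 3 synonymous substitutions.
Total: 3 + 3 + 3 = 9.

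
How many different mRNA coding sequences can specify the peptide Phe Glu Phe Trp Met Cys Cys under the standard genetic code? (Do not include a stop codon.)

32

Phe: 2 codons.
Glu: 2 codons.
Phe: 2 codons.
Trp: 1 codon.
Met: 1 codon.
Cys: 2 codons.
Cys: 2 codons.
2 × 2 × 2 × 1 × 1 × 2 × 2 = 32.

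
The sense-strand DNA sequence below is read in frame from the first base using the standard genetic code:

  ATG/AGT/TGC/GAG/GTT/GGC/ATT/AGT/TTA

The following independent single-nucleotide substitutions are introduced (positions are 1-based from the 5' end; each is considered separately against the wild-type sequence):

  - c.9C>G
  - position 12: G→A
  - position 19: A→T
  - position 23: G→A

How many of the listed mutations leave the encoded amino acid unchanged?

1

Codon 3: TGC (Cys) → TGG (Trp) — missense.
Codon 4: GAG (Glu) → GAA (Glu) — synonymous.
Codon 7: ATT (Ile) → TTT (Phe) — missense.
Codon 8: AGT (Ser) → AAT (Asn) — missense.
Synonymous: 1 of 4.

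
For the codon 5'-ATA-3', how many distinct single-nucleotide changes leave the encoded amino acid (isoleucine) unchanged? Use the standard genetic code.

Position 1: none → 0 synonymous.
Position 2: none → 0 synonymous.
Position 3: ATT, ATC → 2 synonymous.
Total: 0 + 0 + 2 = 2.

2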